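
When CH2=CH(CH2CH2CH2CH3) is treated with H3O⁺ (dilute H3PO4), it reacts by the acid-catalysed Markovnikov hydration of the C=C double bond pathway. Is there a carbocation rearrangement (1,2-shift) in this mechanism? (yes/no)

no

The first-formed carbocation is secondary.
No single 1,2-shift to an adjacent carbon would produce a more-substituted cation than the one already present, so no rearrangement occurs.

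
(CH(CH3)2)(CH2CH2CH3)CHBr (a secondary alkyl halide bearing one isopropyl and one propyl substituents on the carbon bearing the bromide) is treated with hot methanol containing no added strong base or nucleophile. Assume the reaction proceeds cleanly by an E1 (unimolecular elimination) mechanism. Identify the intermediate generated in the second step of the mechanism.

tertiary carbocation

Step 1: The C–Br bond breaks with both electrons going to the bromide; Br⁻ leaves and a secondary carbocation remains.
Step 2: Carbocation rearrangement: a 1,2-hydride shift from the adjacent isopropyl carbon converts the initially-formed secondary cation into the more stable tertiary cation.
After step 2 the species present is a tertiary carbocation.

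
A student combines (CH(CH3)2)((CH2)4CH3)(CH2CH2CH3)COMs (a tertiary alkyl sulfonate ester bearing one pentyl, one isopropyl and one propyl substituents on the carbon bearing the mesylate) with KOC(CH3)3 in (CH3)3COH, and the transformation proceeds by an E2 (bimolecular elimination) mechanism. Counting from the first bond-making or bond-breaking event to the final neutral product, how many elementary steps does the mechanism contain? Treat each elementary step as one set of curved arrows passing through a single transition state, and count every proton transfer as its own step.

1

Step 1: Concerted anti-periplanar elimination: (CH3)3CO⁻ abstracts a β-H while MsO⁻ leaves, and the C–H electrons become the new C=C π bond — all in a single transition state.
Total: 1 elementary step.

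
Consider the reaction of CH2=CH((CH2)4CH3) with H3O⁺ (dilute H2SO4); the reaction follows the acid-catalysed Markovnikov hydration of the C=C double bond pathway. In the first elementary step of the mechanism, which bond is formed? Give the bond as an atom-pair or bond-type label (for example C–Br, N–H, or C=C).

C–H

Step 1: The π electrons of the C=C bond attack a proton of H3O⁺; Markovnikov addition places the new C–H on the less-substituted alkene carbon, so the positive charge ends up on the more-substituted carbon — a secondary carbocation. H2O is released.
The bond formed in this step is the C–H bond.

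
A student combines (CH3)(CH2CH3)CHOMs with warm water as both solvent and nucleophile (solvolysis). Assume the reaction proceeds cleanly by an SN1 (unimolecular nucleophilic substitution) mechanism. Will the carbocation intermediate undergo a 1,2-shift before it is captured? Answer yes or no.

no

The first-formed carbocation is secondary.
No single 1,2-shift to an adjacent carbon would produce a more-substituted cation than the one already present, so no rearrangement occurs.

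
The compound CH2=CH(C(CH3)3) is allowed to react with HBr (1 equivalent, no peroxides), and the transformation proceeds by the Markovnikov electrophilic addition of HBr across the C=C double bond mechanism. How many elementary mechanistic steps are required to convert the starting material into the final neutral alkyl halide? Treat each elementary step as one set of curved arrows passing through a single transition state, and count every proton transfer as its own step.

3

Step 1: The π electrons of the C=C bond attack a proton of HBr; Markovnikov addition places the new C–H on the less-substituted alkene carbon, so the positive charge ends up on the more-substituted carbon — a secondary carbocation. The H–Br bond breaks heterolytically, releasing Br⁻.
Step 2: A methyl group with its bonding pair migrates from the adjacent tert-butyl carbon to the cationic centre — a 1,2-methyl shift — upgrading the secondary cation to a tertiary one.
Step 3: Br⁻ captures the cation: a lone pair on Br⁻ fills the empty p orbital, producing the alkyl halide product.
Total: 3 elementary steps.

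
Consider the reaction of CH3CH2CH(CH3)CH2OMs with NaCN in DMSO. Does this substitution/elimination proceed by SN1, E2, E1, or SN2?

Conditions: a primary substrate with a strong nucleophile in the polar aprotic solvent DMSO.
These conditions are the textbook signature of the SN2 pathway.
An unhindered substrate with a strong nucleophile in a polar aprotic solvent favours one-step backside displacement.

SN2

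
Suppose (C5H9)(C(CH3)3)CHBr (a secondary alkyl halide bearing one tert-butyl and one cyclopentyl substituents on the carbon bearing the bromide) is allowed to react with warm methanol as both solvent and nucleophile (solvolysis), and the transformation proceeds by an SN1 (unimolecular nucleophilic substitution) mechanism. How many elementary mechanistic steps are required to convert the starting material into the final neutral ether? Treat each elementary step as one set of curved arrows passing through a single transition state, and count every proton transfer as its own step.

4

Step 1: Rate-determining heterolysis of the C–Br bond gives Br⁻ and a secondary carbocation.
Step 2: A 1,2-hydride shift from the adjacent cyclopentyl carbon moves the positive charge from the secondary centre to an adjacent carbon, generating a more stable tertiary carbocation.
Step 3: Nucleophilic capture: the oxygen of CH3OH bonds to the cationic carbon, producing an oxonium-ion intermediate.
Step 4: A second solvent molecule removes the proton on oxygen, giving the neutral ether product.
Total: 4 elementary steps.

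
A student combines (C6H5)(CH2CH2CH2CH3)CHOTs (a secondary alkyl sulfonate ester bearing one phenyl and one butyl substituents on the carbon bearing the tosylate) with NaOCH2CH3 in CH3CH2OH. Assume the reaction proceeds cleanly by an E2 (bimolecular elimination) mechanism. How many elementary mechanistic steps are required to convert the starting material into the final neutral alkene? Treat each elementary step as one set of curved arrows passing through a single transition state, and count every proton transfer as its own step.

1

Step 1: The strong base CH3CH2O⁻ removes a β-hydrogen; in the same concerted event the electrons of the breaking C–H bond form the new π(C=C) bond and the C–O σ-bond breaks, expelling TsO⁻. Anti-periplanar geometry; one transition state.
Total: 1 elementary step.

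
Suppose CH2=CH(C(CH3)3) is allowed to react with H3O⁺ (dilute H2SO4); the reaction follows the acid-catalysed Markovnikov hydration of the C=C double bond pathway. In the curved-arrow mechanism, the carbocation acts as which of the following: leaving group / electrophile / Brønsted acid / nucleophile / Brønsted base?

electrophile

Step 3: Nucleophilic capture of the cation by H2O produces the protonated alcohol (an oxonium ion).
The carbocation accepts an electron pair into an empty or π* orbital — it is the electrophile.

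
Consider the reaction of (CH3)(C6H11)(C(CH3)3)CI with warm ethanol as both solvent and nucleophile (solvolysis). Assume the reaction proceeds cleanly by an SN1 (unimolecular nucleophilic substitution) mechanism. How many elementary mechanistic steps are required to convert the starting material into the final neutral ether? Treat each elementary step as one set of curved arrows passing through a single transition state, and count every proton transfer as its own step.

3

Step 1: Rate-determining heterolysis of the C–I bond gives I⁻ and a tertiary carbocation.
(No 1,2-shift: no single shift to an adjacent carbon would give a more stable cation.)
Step 2: Nucleophilic capture: the oxygen of CH3CH2OH bonds to the cationic carbon, producing an oxonium-ion intermediate.
Step 3: Proton transfer from the O–H of the oxonium ion to a solvent molecule delivers the neutral ether.
Total: 3 elementary steps.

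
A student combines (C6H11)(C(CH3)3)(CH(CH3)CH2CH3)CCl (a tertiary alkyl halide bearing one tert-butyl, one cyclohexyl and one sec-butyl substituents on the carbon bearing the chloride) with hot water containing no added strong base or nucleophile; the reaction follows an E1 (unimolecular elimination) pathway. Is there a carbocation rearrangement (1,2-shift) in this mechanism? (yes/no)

The first-formed carbocation is tertiary.
No single 1,2-shift to an adjacent carbon would produce a more-substituted cation than the one already present, so no rearrangement occurs.

no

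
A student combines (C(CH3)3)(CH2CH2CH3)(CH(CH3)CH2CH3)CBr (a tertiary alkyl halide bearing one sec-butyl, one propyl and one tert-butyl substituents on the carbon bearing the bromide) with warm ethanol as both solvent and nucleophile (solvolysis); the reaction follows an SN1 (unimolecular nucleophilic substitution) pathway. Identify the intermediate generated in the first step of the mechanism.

tertiary carbocation

Step 1: Unassisted departure of Br⁻ (taking the C–Br bonding pair) generates a tertiary carbocation.
After step 1 the species present is a tertiary carbocation.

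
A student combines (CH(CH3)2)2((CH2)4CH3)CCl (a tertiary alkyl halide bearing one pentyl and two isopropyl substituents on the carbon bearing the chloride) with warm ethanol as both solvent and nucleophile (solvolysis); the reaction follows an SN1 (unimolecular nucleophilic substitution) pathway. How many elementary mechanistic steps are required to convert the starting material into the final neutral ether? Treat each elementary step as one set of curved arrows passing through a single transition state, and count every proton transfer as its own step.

Step 1: Rate-determining heterolysis of the C–Cl bond gives Cl⁻ and a tertiary carbocation.
(No 1,2-shift: no single shift to an adjacent carbon would give a more stable cation.)
Step 2: A lone pair on the oxygen of CH3CH2OH attacks the carbocation, forming a new C–O σ-bond and an oxonium ion.
Step 3: A second solvent molecule removes the proton on oxygen, giving the neutral ether product.
Total: 3 elementary steps.

3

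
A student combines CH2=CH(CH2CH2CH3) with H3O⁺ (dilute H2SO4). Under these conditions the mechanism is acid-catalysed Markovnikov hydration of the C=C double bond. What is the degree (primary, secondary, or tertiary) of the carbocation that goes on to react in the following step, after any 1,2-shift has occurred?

Step 1: The π electrons of the C=C bond attack a proton of H3O⁺; Markovnikov addition places the new C–H on the less-substituted alkene carbon, so the positive charge ends up on the more-substituted carbon — a secondary carbocation. H2O is released.
No single 1,2-shift to an adjacent carbon would give a more-substituted cation, so no rearrangement occurs.

secondary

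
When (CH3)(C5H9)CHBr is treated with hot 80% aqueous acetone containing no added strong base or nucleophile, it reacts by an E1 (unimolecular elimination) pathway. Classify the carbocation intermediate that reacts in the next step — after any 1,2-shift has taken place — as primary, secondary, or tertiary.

Step 1: Rate-determining heterolysis of the C–Br bond gives Br⁻ and a secondary carbocation.
Step 2: A 1,2-hydride shift from the adjacent cyclopentyl carbon moves the positive charge from the secondary centre to an adjacent carbon, generating a more stable tertiary carbocation.
The cation rearranges from secondary to tertiary via a 1,2-hydride shift from the adjacent cyclopentyl carbon; the tertiary cation is what reacts next.

tertiary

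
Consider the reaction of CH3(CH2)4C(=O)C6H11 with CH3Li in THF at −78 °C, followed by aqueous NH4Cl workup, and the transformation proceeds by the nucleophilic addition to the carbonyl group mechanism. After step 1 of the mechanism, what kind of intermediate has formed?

Step 1: A lone pair / filled orbital on the carbanion-like carbon of CH3Li attacks the electrophilic carbonyl carbon; the π(C=O) electrons shift onto oxygen, producing a tetrahedral alkoxide intermediate.
After step 1 the species present is a tetrahedral alkoxide intermediate.

tetrahedral alkoxide intermediate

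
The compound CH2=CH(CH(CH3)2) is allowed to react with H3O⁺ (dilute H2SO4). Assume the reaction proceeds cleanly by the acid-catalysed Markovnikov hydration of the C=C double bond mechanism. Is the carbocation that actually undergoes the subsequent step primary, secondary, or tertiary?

Step 1: Protonation of the alkene by H3O⁺: the π bond acts as the nucleophile and picks up H⁺, giving the more stable (Markovnikov) secondary carbocation. H2O is released.
Step 2: A hydride (H with its bonding pair) migrates from the adjacent isopropyl carbon to the cationic centre — a 1,2-hydride shift — upgrading the secondary cation to a tertiary one.
The cation rearranges from secondary to tertiary via a 1,2-hydride shift from the adjacent isopropyl carbon; the tertiary cation is what reacts next.

tertiary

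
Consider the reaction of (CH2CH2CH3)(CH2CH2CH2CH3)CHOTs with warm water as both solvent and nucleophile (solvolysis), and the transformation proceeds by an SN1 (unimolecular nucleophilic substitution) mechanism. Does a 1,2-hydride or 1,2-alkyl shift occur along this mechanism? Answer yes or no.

no

The first-formed carbocation is secondary.
No single 1,2-shift to an adjacent carbon would produce a more-substituted cation than the one already present, so no rearrangement occurs.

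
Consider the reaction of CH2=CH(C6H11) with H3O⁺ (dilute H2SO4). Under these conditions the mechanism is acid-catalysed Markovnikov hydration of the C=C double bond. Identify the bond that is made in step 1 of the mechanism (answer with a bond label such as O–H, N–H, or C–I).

C–H

Step 1: The π electrons of the C=C bond attack a proton of H3O⁺; Markovnikov addition places the new C–H on the less-substituted alkene carbon, so the positive charge ends up on the more-substituted carbon — a secondary carbocation. H2O is released.
The bond formed in this step is the C–H bond.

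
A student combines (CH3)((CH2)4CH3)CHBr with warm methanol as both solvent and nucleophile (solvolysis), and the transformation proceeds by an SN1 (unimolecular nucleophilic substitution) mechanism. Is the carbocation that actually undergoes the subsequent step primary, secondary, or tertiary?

Step 1: Ionisation: the C–Br σ-bond cleaves heterolytically; both bonding electrons depart with Br⁻, leaving a secondary carbocation at the α-carbon.
No single 1,2-shift to an adjacent carbon would give a more-substituted cation, so no rearrangement occurs.

secondary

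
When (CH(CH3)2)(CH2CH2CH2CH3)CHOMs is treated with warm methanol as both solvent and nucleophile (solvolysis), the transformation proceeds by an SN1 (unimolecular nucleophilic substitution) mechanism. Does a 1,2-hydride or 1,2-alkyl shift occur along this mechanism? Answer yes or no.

The first-formed carbocation is secondary.
The adjacent isopropyl carbon already bears 2 other carbon substituents and has a hydrogen to migrate; after a 1,2-hydride shift from that carbon the positive charge sits on a tertiary centre.
Tertiary is more stable than secondary, so the shift occurs.

yes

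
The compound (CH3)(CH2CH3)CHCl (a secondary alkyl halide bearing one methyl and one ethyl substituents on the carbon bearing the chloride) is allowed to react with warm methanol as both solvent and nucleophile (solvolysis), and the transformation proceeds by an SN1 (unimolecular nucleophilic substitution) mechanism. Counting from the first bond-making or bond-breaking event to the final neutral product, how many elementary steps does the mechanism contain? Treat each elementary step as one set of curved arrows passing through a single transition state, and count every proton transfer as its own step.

Step 1: Ionisation: the C–Cl σ-bond cleaves heterolytically; both bonding electrons depart with Cl⁻, leaving a secondary carbocation at the α-carbon.
(No 1,2-shift: no single shift to an adjacent carbon would give a more stable cation.)
Step 2: Nucleophilic capture: the oxygen of CH3OH bonds to the cationic carbon, producing an oxonium-ion intermediate.
Step 3: Deprotonation of the oxonium oxygen by solvent methanol yields the neutral ether.
Total: 3 elementary steps.

3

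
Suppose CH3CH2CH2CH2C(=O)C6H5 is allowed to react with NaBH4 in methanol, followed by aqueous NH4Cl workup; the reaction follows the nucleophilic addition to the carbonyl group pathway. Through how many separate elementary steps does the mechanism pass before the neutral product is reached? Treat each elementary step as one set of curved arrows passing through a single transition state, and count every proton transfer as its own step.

Step 1: A lone pair / filled orbital on H⁻ (delivered from BH4⁻) attacks the electrophilic carbonyl carbon; the π(C=O) electrons shift onto oxygen, producing a tetrahedral alkoxide intermediate.
Step 2: On aqueous NH4Cl workup the alkoxide oxygen is protonated, giving an alcohol.
Total: 2 elementary steps.

2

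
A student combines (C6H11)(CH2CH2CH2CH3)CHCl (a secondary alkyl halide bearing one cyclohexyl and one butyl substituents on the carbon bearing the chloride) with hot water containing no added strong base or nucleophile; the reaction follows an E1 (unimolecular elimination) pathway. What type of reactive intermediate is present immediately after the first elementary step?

Step 1: Rate-determining heterolysis of the C–Cl bond gives Cl⁻ and a secondary carbocation.
After step 1 the species present is a secondary carbocation.

secondary carbocation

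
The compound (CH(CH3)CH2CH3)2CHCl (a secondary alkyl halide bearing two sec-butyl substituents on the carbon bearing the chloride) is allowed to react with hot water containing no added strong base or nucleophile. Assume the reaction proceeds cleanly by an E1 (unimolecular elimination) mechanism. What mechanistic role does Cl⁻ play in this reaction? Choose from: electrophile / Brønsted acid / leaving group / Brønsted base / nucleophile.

Step 1: Ionisation: the C–Cl σ-bond cleaves heterolytically; both bonding electrons depart with Cl⁻, leaving a secondary carbocation at the α-carbon.
Cl⁻ departs with both electrons of the breaking σ-bond — that is the definition of a leaving group.

leaving group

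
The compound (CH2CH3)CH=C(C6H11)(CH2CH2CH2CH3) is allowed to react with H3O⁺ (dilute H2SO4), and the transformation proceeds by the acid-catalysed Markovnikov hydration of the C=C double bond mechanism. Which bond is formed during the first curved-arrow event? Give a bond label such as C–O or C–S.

C–H

Step 1: The π electrons of the C=C bond attack a proton of H3O⁺; Markovnikov addition places the new C–H on the less-substituted alkene carbon, so the positive charge ends up on the more-substituted carbon — a tertiary carbocation. H2O is released.
The bond formed in this step is the C–H bond.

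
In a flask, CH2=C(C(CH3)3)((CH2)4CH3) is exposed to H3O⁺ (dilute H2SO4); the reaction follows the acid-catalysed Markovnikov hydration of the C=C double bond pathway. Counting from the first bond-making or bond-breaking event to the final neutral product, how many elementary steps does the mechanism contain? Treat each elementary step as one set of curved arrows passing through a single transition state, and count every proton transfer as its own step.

Step 1: Electrophilic addition begins with the π(C=C) electrons forming a bond to the proton of H3O⁺. Following Markovnikov's rule, the resulting cation is tertiary. H2O is released.
(No 1,2-shift: no single shift to an adjacent carbon would give a more stable cation.)
Step 2: Water acts as the nucleophile: an oxygen lone pair bonds to the cationic carbon, giving an oxonium-ion intermediate.
Step 3: Proton transfer from the O–H of the oxonium ion to H2O completes the catalytic cycle and yields the alcohol.
Total: 3 elementary steps.

3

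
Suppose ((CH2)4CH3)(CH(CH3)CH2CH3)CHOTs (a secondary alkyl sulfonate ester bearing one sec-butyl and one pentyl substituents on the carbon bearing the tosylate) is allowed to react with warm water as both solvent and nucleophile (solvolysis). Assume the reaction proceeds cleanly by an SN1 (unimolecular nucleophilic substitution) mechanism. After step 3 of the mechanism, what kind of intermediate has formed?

Step 1: Unassisted departure of TsO⁻ (taking the C–O bonding pair) generates a secondary carbocation.
Step 2: A 1,2-hydride shift from the adjacent sec-butyl carbon moves the positive charge from the secondary centre to an adjacent carbon, generating a more stable tertiary carbocation.
Step 3: Nucleophilic capture: the oxygen of H2O bonds to the cationic carbon, producing an oxonium-ion intermediate.
After step 3 the species present is an oxonium ion.

oxonium ion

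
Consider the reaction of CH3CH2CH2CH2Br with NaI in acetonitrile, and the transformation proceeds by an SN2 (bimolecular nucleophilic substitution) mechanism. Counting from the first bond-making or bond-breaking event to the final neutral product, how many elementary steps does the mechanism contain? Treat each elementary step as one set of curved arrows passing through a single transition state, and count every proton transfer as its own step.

Step 1: The iodide nucleophile donates a lone pair from I to the α-carbon in a backside attack; simultaneously the C–Br σ-bond breaks and both of its electrons leave with Br⁻. One concerted step with inversion of configuration.
Total: 1 elementary step.

1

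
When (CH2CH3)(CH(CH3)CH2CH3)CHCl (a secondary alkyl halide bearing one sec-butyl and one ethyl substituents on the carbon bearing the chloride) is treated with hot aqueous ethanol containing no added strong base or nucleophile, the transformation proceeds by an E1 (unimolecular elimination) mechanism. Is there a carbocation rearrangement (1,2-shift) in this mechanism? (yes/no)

The first-formed carbocation is secondary.
The adjacent sec-butyl carbon already bears 2 other carbon substituents and has a hydrogen to migrate; after a 1,2-hydride shift from that carbon the positive charge sits on a tertiary centre.
Tertiary is more stable than secondary, so the shift occurs.

yes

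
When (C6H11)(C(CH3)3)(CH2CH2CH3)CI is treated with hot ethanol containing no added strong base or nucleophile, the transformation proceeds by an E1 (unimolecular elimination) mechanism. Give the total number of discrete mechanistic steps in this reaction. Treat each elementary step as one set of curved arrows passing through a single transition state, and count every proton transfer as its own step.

2

Step 1: Rate-determining heterolysis of the C–I bond gives I⁻ and a tertiary carbocation.
(No 1,2-shift: no single shift to an adjacent carbon would give a more stable cation.)
Step 2: Loss of a β-proton to an ethanol molecule of the solvent: the C–H bonding pair collapses toward the cationic carbon to form the C=C π bond, yielding the alkene.
Total: 2 elementary steps.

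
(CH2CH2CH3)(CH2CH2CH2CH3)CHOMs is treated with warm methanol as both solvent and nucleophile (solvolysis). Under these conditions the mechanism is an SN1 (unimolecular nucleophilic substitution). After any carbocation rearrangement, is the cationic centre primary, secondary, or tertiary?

Step 1: The C–O bond breaks with both electrons going to the mesylate; MsO⁻ leaves and a secondary carbocation remains.
No single 1,2-shift to an adjacent carbon would give a more-substituted cation, so no rearrangement occurs.

secondary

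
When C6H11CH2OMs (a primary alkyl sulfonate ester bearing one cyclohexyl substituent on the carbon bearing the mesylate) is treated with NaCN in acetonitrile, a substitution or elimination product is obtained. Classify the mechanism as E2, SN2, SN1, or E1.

SN2

Conditions: a primary substrate with a strong nucleophile in the polar aprotic solvent acetonitrile.
These conditions are the textbook signature of the SN2 pathway.
An unhindered substrate with a strong nucleophile in a polar aprotic solvent favours one-step backside displacement.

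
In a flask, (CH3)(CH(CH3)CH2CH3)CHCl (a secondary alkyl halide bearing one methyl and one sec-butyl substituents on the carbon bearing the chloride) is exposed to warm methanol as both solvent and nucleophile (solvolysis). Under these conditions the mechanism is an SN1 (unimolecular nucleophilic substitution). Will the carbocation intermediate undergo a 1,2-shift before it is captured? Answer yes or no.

yes

The first-formed carbocation is secondary.
The adjacent sec-butyl carbon already bears 2 other carbon substituents and has a hydrogen to migrate; after a 1,2-hydride shift from that carbon the positive charge sits on a tertiary centre.
Tertiary is more stable than secondary, so the shift occurs.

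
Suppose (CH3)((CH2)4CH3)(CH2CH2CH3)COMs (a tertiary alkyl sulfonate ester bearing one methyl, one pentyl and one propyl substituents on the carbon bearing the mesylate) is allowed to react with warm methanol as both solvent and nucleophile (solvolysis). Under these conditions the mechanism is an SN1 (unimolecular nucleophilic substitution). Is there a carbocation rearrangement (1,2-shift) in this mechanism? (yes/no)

no

The first-formed carbocation is tertiary.
No single 1,2-shift to an adjacent carbon would produce a more-substituted cation than the one already present, so no rearrangement occurs.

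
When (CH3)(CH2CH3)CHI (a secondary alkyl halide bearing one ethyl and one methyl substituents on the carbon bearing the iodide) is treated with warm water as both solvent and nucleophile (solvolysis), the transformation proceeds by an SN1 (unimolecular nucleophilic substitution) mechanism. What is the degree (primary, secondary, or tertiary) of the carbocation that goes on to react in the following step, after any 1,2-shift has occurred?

Step 1: Ionisation: the C–I σ-bond cleaves heterolytically; both bonding electrons depart with I⁻, leaving a secondary carbocation at the α-carbon.
No single 1,2-shift to an adjacent carbon would give a more-substituted cation, so no rearrangement occurs.

secondary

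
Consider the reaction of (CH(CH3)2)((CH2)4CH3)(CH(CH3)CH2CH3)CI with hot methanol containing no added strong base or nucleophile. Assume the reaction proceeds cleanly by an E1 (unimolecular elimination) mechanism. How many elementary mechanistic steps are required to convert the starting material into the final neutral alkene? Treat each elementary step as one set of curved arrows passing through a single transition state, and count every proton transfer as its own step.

2

Step 1: Unassisted departure of I⁻ (taking the C–I bonding pair) generates a tertiary carbocation.
(No 1,2-shift: no single shift to an adjacent carbon would give a more stable cation.)
Step 2: A methanol molecule (solvent) deprotonates a β-carbon; as the C–H bond breaks, those electrons form the new alkene π bond.
Total: 2 elementary steps.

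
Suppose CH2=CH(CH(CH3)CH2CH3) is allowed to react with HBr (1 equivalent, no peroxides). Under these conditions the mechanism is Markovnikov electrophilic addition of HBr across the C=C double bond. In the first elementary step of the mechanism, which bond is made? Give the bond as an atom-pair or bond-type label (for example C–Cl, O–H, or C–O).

C–H

Step 1: Electrophilic addition begins with the π(C=C) electrons forming a bond to the proton of HBr. Following Markovnikov's rule, the resulting cation is secondary. The H–Br bond breaks heterolytically, releasing Br⁻.
The bond formed in this step is the C–H bond.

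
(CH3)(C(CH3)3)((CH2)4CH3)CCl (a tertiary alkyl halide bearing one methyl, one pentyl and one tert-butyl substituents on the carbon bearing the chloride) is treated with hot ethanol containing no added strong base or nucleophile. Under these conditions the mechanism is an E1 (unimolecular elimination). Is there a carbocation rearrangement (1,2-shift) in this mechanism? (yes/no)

no

The first-formed carbocation is tertiary.
No single 1,2-shift to an adjacent carbon would produce a more-substituted cation than the one already present, so no rearrangement occurs.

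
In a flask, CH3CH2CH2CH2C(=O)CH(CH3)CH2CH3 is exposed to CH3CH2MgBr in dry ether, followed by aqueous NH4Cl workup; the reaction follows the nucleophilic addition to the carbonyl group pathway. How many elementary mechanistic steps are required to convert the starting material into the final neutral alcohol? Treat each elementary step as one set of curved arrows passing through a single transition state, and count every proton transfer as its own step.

2

Step 1: A lone pair / filled orbital on the carbanion-like carbon of CH3CH2MgBr attacks the electrophilic carbonyl carbon; the π(C=O) electrons shift onto oxygen, producing a tetrahedral alkoxide intermediate.
Step 2: On aqueous NH4Cl workup the alkoxide oxygen is protonated, giving an alcohol.
Total: 2 elementary steps.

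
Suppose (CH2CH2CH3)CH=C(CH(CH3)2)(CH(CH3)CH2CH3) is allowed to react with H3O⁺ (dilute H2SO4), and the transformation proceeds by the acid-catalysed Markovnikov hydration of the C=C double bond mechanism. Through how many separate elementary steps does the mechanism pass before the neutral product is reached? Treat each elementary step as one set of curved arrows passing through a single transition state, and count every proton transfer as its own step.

3

Step 1: Electrophilic addition begins with the π(C=C) electrons forming a bond to the proton of H3O⁺. Following Markovnikov's rule, the resulting cation is tertiary. H2O is released.
(No 1,2-shift: no single shift to an adjacent carbon would give a more stable cation.)
Step 2: Nucleophilic capture of the cation by H2O produces the protonated alcohol (an oxonium ion).
Step 3: Deprotonation of the oxonium ion by a water molecule delivers the neutral alcohol and regenerates the acid catalyst.
Total: 3 elementary steps.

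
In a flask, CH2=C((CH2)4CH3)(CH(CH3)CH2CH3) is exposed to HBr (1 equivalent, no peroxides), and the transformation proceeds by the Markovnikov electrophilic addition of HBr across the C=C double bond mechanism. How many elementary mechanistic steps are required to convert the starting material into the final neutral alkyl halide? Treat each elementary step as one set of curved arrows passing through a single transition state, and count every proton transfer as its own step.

Step 1: Electrophilic addition begins with the π(C=C) electrons forming a bond to the proton of HBr. Following Markovnikov's rule, the resulting cation is tertiary. The H–Br bond breaks heterolytically, releasing Br⁻.
(No 1,2-shift: no single shift to an adjacent carbon would give a more stable cation.)
Step 2: Nucleophilic attack by Br⁻ on the carbocation completes the addition, giving R–Br.
Total: 2 elementary steps.

2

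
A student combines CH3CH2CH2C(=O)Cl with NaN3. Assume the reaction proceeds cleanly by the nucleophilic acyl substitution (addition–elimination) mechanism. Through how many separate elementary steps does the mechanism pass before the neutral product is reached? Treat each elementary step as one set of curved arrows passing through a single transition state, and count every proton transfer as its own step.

Step 1: Nucleophilic addition of N3⁻ to the acyl carbon breaks the π(C=O) bond and yields a tetrahedral, anionic intermediate.
Step 2: Elimination step: re-formation of the carbonyl π bond drives out Cl⁻, giving the new acyl compound.
Total: 2 elementary steps.

2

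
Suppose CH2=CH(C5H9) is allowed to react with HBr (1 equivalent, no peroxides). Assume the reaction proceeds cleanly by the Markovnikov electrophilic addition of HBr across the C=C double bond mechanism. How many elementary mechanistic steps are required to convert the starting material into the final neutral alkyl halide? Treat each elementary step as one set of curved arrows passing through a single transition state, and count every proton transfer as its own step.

Step 1: Electrophilic addition begins with the π(C=C) electrons forming a bond to the proton of HBr. Following Markovnikov's rule, the resulting cation is secondary. The H–Br bond breaks heterolytically, releasing Br⁻.
Step 2: A hydride (H with its bonding pair) migrates from the adjacent cyclopentyl carbon to the cationic centre — a 1,2-hydride shift — upgrading the secondary cation to a tertiary one.
Step 3: Nucleophilic attack by Br⁻ on the carbocation completes the addition, giving R–Br.
Total: 3 elementary steps.

3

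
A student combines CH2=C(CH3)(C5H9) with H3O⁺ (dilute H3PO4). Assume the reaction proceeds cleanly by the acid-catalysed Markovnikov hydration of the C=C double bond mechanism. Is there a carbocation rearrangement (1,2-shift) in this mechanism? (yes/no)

The first-formed carbocation is tertiary.
No single 1,2-shift to an adjacent carbon would produce a more-substituted cation than the one already present, so no rearrangement occurs.

no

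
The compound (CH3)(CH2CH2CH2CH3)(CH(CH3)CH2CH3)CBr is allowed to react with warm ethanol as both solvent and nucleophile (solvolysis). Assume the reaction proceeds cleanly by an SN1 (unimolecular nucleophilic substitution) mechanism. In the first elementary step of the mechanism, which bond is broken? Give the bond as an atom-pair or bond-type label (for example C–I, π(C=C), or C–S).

C–Br

Step 1: The C–Br bond breaks with both electrons going to the bromide; Br⁻ leaves and a tertiary carbocation remains.
The bond broken in this step is the C–Br bond.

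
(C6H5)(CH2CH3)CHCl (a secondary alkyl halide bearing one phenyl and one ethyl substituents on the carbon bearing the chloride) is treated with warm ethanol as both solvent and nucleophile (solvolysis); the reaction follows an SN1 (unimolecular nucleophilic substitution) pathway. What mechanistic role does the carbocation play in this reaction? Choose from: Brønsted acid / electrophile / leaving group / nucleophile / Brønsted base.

Step 2: Nucleophilic capture: the oxygen of CH3CH2OH bonds to the cationic carbon, producing an oxonium-ion intermediate.
The carbocation accepts an electron pair into an empty or π* orbital — it is the electrophile.

electrophile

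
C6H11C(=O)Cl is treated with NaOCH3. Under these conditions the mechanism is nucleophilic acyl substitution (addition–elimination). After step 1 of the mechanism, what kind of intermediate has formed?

tetrahedral intermediate

Step 1: CH3O⁻ adds to the carbonyl carbon; the C=O π electrons shift onto oxygen and a tetrahedral alkoxide intermediate forms.
After step 1 the species present is a tetrahedral intermediate.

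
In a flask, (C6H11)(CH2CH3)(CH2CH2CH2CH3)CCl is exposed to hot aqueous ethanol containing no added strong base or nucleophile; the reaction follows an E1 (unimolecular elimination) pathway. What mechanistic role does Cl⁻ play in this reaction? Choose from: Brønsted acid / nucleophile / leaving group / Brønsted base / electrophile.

leaving group

Step 1: Unassisted departure of Cl⁻ (taking the C–Cl bonding pair) generates a tertiary carbocation.
Cl⁻ departs with both electrons of the breaking σ-bond — that is the definition of a leaving group.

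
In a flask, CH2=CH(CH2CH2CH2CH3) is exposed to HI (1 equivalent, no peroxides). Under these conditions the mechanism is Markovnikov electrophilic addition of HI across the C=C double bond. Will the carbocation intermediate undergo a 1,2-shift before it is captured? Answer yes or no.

The first-formed carbocation is secondary.
No single 1,2-shift to an adjacent carbon would produce a more-substituted cation than the one already present, so no rearrangement occurs.

no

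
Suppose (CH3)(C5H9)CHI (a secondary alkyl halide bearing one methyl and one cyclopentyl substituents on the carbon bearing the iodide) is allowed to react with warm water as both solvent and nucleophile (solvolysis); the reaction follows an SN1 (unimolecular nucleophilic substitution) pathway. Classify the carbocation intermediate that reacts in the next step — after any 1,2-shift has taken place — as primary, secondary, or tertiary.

tertiary

Step 1: Rate-determining heterolysis of the C–I bond gives I⁻ and a secondary carbocation.
Step 2: A 1,2-hydride shift from the adjacent cyclopentyl carbon moves the positive charge from the secondary centre to an adjacent carbon, generating a more stable tertiary carbocation.
The cation rearranges from secondary to tertiary via a 1,2-hydride shift from the adjacent cyclopentyl carbon; the tertiary cation is what reacts next.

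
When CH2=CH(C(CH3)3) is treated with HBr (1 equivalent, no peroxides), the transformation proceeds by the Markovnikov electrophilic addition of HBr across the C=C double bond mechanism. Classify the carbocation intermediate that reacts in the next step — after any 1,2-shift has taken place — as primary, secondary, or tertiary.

tertiary

Step 1: Protonation of the alkene by HBr: the π bond acts as the nucleophile and picks up H⁺, giving the more stable (Markovnikov) secondary carbocation. The H–Br bond breaks heterolytically, releasing Br⁻.
Step 2: A methyl group with its bonding pair migrates from the adjacent tert-butyl carbon to the cationic centre — a 1,2-methyl shift — upgrading the secondary cation to a tertiary one.
The cation rearranges from secondary to tertiary via a 1,2-methyl shift from the adjacent tert-butyl carbon; the tertiary cation is what reacts next.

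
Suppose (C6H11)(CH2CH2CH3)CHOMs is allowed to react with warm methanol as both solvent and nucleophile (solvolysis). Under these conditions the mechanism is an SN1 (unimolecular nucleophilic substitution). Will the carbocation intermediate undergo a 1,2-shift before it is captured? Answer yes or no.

The first-formed carbocation is secondary.
The adjacent cyclohexyl carbon already bears 2 other carbon substituents and has a hydrogen to migrate; after a 1,2-hydride shift from that carbon the positive charge sits on a tertiary centre.
Tertiary is more stable than secondary, so the shift occurs.

yes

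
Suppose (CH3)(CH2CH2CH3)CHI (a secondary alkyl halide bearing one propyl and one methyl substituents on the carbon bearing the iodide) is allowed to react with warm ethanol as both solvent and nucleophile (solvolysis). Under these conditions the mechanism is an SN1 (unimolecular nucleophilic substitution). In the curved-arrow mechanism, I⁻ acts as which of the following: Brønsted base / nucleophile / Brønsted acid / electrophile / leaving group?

leaving group

Step 1: Ionisation: the C–I σ-bond cleaves heterolytically; both bonding electrons depart with I⁻, leaving a secondary carbocation at the α-carbon.
I⁻ departs with both electrons of the breaking σ-bond — that is the definition of a leaving group.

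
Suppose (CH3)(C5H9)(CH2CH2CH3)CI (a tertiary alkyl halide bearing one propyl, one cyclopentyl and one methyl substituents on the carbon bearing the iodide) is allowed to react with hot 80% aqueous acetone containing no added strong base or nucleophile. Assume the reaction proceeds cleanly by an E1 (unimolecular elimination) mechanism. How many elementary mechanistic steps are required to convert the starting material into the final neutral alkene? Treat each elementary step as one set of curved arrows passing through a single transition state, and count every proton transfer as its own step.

Step 1: The C–I bond breaks with both electrons going to the iodide; I⁻ leaves and a tertiary carbocation remains.
(No 1,2-shift: no single shift to an adjacent carbon would give a more stable cation.)
Step 2: Loss of a β-proton to a water molecule of the solvent: the C–H bonding pair collapses toward the cationic carbon to form the C=C π bond, yielding the alkene.
Total: 2 elementary steps.

2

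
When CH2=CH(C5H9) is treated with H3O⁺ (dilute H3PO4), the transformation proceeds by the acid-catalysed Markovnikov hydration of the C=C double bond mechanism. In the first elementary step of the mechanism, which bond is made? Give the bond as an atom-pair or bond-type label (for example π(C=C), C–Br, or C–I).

Step 1: Protonation of the alkene by H3O⁺: the π bond acts as the nucleophile and picks up H⁺, giving the more stable (Markovnikov) secondary carbocation. H2O is released.
The bond formed in this step is the C–H bond.

C–H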